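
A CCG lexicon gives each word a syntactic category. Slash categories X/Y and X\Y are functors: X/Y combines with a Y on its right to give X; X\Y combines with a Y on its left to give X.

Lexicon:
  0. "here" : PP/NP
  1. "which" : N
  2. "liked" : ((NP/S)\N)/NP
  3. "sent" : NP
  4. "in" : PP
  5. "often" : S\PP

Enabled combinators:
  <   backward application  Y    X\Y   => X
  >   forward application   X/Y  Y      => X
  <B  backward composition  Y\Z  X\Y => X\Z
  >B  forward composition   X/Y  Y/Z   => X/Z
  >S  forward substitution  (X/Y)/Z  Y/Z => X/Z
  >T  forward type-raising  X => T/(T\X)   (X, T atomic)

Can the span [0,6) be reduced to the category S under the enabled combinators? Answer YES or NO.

PP/NP N ((NP/S)\N)/NP NP PP S\PP
CKY chart[0,6] = {N/(N\PP), NP/(NP\PP), PP, PP/(NP\NP), PP/(PP\PP), PP/(S\S), S/(S\PP)}; S ∉ chart

NO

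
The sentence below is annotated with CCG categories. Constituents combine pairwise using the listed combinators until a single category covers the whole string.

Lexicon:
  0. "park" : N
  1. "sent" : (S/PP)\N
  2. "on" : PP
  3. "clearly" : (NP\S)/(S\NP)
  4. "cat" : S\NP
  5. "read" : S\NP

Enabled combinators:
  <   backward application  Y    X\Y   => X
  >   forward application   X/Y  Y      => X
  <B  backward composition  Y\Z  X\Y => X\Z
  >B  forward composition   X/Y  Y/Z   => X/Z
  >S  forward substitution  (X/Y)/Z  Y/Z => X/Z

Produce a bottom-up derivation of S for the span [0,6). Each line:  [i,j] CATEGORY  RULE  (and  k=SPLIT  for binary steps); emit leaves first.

[0,1] N  lex  "park"
[1,2] (S/PP)\N  lex  "sent"
[0,2] S/PP  <  k=1
[2,3] PP  lex  "on"
[0,3] S  >  k=2
[3,4] (NP\S)/(S\NP)  lex  "clearly"
[4,5] S\NP  lex  "cat"
[3,5] NP\S  >  k=4
[0,5] NP  <  k=3
[5,6] S\NP  lex  "read"
[0,6] S  <  k=5

[0,6] S   <
  [0,5] NP   <
    [0,3] S   >
      [0,2] S/PP   <
        [0,1] "park" : N
        [1,2] "sent" : (S/PP)\N
      [2,3] "on" : PP
    [3,5] NP\S   >
      [3,4] "clearly" : (NP\S)/(S\NP)
      [4,5] "cat" : S\NP
  [5,6] "read" : S\NP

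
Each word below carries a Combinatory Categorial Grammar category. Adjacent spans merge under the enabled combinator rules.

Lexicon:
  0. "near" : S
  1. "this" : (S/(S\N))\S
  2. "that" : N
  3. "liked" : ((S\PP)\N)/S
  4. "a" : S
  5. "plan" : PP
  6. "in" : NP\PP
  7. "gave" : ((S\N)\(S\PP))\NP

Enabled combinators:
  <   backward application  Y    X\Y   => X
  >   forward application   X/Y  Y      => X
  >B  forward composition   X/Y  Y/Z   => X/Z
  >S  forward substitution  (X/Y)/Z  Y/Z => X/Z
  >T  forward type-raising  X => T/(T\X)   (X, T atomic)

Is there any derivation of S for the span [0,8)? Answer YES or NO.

YES

[0,8] S   >
  [0,2] S/(S\N)   <
    [0,1] "near" : S
    [1,2] "this" : (S/(S\N))\S
  [2,8] S\N   <
    [2,5] S\PP   <
      [2,3] "that" : N
      [3,5] (S\PP)\N   >
        [3,4] "liked" : ((S\PP)\N)/S
        [4,5] "a" : S
    [5,8] (S\N)\(S\PP)   <
      [5,7] NP   <
        [5,6] "plan" : PP
        [6,7] "in" : NP\PP
      [7,8] "gave" : ((S\N)\(S\PP))\NP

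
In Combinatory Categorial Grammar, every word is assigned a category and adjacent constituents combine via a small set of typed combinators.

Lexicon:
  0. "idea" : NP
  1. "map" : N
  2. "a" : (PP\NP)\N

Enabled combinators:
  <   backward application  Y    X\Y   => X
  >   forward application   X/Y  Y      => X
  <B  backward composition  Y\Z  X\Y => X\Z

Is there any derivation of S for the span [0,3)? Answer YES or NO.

NO

NP N (PP\NP)\N
CKY chart[0,3] = {PP}; S ∉ chart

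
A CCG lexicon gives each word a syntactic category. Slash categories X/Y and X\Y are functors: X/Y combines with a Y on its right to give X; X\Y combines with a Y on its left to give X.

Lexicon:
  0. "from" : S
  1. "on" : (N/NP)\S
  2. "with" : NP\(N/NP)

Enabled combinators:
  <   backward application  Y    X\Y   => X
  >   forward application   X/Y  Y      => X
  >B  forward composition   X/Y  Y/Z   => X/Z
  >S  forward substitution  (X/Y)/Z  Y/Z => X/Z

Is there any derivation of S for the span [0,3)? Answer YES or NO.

NO

S (N/NP)\S NP\(N/NP)
CKY chart[0,3] = {NP}; S ∉ chart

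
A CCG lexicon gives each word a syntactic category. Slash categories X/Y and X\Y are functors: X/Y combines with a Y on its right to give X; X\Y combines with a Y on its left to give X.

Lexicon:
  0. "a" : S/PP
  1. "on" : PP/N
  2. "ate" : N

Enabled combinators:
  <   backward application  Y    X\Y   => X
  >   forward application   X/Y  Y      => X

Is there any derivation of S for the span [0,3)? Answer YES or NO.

YES

[0,3] S   >
  [0,1] "a" : S/PP
  [1,3] PP   >
    [1,2] "on" : PP/N
    [2,3] "ate" : N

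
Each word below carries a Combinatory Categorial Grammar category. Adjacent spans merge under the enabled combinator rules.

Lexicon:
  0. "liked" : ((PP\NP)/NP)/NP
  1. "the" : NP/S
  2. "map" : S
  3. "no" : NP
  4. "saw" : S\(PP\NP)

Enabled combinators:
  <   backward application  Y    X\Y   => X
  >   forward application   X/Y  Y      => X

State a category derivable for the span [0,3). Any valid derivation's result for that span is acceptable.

(PP\NP)/NP

[0,5] S   <
  [0,4] PP\NP   >
    [0,3] (PP\NP)/NP   >
      [0,1] "liked" : ((PP\NP)/NP)/NP
      [1,3] NP   >
        [1,2] "the" : NP/S
        [2,3] "map" : S
    [3,4] "no" : NP
  [4,5] "saw" : S\(PP\NP)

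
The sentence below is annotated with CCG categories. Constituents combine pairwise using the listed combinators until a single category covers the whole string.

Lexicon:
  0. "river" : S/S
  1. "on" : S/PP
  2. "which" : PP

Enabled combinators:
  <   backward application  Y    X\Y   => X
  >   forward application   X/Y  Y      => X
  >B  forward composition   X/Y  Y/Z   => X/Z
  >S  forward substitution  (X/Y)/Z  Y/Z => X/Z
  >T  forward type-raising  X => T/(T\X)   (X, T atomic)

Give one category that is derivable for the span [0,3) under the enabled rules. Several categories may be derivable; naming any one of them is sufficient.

S

[0,3] S   >
  [0,2] S/PP   >B
    [0,1] "river" : S/S
    [1,2] "on" : S/PP
  [2,3] "which" : PP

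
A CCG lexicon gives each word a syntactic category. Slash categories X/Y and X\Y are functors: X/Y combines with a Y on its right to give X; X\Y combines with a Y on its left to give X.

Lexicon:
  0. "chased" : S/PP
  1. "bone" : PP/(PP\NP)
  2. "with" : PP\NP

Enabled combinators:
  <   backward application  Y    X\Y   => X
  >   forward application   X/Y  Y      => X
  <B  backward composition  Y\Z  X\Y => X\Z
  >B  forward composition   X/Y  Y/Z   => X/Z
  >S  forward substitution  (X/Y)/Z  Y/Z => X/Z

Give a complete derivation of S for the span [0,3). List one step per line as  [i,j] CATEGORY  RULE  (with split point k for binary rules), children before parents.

[0,1] S/PP  lex  "chased"
[1,2] PP/(PP\NP)  lex  "bone"
[2,3] PP\NP  lex  "with"
[1,3] PP  >  k=2
[0,3] S  >  k=1

[0,3] S   >
  [0,1] "chased" : S/PP
  [1,3] PP   >
    [1,2] "bone" : PP/(PP\NP)
    [2,3] "with" : PP\NP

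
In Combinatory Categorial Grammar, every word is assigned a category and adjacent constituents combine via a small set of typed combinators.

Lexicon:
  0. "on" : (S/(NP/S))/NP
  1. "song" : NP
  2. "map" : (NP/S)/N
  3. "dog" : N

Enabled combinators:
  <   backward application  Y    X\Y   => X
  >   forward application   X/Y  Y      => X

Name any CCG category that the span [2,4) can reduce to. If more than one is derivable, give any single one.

NP/S

[0,4] S   >
  [0,2] S/(NP/S)   >
    [0,1] "on" : (S/(NP/S))/NP
    [1,2] "song" : NP
  [2,4] NP/S   >
    [2,3] "map" : (NP/S)/N
    [3,4] "dog" : N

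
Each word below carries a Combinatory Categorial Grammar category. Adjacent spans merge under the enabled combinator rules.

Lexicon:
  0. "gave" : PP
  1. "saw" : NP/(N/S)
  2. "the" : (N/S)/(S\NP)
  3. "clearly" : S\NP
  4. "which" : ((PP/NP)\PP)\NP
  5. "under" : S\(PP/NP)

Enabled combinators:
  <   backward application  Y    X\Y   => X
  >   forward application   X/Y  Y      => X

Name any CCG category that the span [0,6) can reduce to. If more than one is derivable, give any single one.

S

[0,6] S   <
  [0,5] PP/NP   <
    [0,1] "gave" : PP
    [1,5] (PP/NP)\PP   <
      [1,4] NP   >
        [1,2] "saw" : NP/(N/S)
        [2,4] N/S   >
          [2,3] "the" : (N/S)/(S\NP)
          [3,4] "clearly" : S\NP
      [4,5] "which" : ((PP/NP)\PP)\NP
  [5,6] "under" : S\(PP/NP)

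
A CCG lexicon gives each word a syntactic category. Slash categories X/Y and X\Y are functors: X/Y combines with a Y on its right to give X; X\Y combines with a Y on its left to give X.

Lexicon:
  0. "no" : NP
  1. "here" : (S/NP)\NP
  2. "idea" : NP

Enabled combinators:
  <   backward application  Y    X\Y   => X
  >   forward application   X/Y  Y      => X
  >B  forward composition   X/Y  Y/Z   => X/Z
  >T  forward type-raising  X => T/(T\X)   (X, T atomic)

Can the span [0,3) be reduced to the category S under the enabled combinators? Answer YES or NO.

[0,3] S   >
  [0,2] S/NP   <
    [0,1] "no" : NP
    [1,2] "here" : (S/NP)\NP
  [2,3] "idea" : NP

YES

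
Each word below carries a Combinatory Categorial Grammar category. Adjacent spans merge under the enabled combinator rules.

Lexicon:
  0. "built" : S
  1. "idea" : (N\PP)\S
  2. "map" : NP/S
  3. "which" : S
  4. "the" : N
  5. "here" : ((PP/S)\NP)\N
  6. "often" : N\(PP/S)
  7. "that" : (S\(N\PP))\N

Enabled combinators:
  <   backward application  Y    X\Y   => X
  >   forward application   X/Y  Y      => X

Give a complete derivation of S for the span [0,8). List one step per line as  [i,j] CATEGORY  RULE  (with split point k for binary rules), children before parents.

[0,8] S   <
  [0,2] N\PP   <
    [0,1] "built" : S
    [1,2] "idea" : (N\PP)\S
  [2,8] S\(N\PP)   <
    [2,7] N   <
      [2,6] PP/S   <
        [2,4] NP   >
          [2,3] "map" : NP/S
          [3,4] "which" : S
        [4,6] (PP/S)\NP   <
          [4,5] "the" : N
          [5,6] "here" : ((PP/S)\NP)\N
      [6,7] "often" : N\(PP/S)
    [7,8] "that" : (S\(N\PP))\N

[0,1] S  lex  "built"
[1,2] (N\PP)\S  lex  "idea"
[0,2] N\PP  <  k=1
[2,3] NP/S  lex  "map"
[3,4] S  lex  "which"
[2,4] NP  >  k=3
[4,5] N  lex  "the"
[5,6] ((PP/S)\NP)\N  lex  "here"
[4,6] (PP/S)\NP  <  k=5
[2,6] PP/S  <  k=4
[6,7] N\(PP/S)  lex  "often"
[2,7] N  <  k=6
[7,8] (S\(N\PP))\N  lex  "that"
[2,8] S\(N\PP)  <  k=7
[0,8] S  <  k=2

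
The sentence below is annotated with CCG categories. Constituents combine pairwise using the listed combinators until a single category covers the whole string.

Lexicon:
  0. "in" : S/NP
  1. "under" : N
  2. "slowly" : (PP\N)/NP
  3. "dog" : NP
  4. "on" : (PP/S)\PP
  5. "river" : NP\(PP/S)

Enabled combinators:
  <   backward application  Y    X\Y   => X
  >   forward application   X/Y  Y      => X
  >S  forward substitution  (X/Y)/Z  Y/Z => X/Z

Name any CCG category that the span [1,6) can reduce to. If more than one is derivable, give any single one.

NP

[0,6] S   >
  [0,1] "in" : S/NP
  [1,6] NP   <
    [1,5] PP/S   <
      [1,4] PP   <
        [1,2] "under" : N
        [2,4] PP\N   >
          [2,3] "slowly" : (PP\N)/NP
          [3,4] "dog" : NP
      [4,5] "on" : (PP/S)\PP
    [5,6] "river" : NP\(PP/S)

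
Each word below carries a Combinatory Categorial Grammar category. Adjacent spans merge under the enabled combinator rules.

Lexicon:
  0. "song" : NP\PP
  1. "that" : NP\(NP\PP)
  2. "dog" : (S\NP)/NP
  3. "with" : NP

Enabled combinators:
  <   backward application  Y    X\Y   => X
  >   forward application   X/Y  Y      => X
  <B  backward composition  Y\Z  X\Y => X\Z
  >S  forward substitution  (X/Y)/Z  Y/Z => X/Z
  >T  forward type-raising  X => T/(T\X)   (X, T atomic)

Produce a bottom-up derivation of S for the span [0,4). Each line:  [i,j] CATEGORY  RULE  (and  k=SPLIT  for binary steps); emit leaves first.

[0,4] S   <
  [0,2] NP   <
    [0,1] "song" : NP\PP
    [1,2] "that" : NP\(NP\PP)
  [2,4] S\NP   >
    [2,3] "dog" : (S\NP)/NP
    [3,4] "with" : NP

[0,1] NP\PP  lex  "song"
[1,2] NP\(NP\PP)  lex  "that"
[0,2] NP  <  k=1
[2,3] (S\NP)/NP  lex  "dog"
[3,4] NP  lex  "with"
[2,4] S\NP  >  k=3
[0,4] S  <  k=2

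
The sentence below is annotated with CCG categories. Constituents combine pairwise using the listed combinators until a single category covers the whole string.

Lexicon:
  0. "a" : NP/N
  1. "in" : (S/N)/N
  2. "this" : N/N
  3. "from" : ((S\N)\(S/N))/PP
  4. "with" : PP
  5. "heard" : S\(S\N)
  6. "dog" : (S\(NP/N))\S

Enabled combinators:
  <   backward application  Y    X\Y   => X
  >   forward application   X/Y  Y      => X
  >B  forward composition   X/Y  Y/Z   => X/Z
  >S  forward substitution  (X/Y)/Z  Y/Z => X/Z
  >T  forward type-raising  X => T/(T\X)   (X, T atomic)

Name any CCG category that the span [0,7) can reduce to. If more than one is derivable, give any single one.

S

[0,7] S   <
  [0,1] "a" : NP/N
  [1,7] S\(NP/N)   <
    [1,6] S   <
      [1,5] S\N   <
        [1,3] S/N   >S
          [1,2] "in" : (S/N)/N
          [2,3] "this" : N/N
        [3,5] (S\N)\(S/N)   >
          [3,4] "from" : ((S\N)\(S/N))/PP
          [4,5] "with" : PP
      [5,6] "heard" : S\(S\N)
    [6,7] "dog" : (S\(NP/N))\S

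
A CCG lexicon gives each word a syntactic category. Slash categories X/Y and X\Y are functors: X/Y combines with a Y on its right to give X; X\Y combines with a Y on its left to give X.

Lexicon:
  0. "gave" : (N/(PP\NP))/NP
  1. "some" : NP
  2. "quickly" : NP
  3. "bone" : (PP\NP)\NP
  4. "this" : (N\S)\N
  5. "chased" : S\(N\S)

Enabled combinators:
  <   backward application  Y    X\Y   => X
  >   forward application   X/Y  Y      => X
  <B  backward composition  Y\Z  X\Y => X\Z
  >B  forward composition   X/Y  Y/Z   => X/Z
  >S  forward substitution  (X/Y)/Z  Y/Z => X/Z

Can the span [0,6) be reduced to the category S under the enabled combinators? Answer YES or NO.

[0,6] S   <
  [0,4] N   >
    [0,2] N/(PP\NP)   >
      [0,1] "gave" : (N/(PP\NP))/NP
      [1,2] "some" : NP
    [2,4] PP\NP   <
      [2,3] "quickly" : NP
      [3,4] "bone" : (PP\NP)\NP
  [4,6] S\N   <B
    [4,5] "this" : (N\S)\N
    [5,6] "chased" : S\(N\S)

YES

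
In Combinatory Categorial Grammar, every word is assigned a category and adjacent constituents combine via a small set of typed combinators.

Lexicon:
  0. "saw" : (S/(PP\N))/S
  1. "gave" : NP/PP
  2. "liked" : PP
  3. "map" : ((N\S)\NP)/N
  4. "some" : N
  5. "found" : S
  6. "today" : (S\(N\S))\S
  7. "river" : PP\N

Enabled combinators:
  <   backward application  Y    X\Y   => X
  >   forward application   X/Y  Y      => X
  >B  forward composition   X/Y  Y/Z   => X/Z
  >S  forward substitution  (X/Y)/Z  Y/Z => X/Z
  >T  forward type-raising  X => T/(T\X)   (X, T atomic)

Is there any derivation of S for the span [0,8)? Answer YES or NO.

YES

[0,8] S   >
  [0,7] S/(PP\N)   >
    [0,1] "saw" : (S/(PP\N))/S
    [1,7] S   <
      [1,5] N\S   <
        [1,3] NP   >
          [1,2] "gave" : NP/PP
          [2,3] "liked" : PP
        [3,5] (N\S)\NP   >
          [3,4] "map" : ((N\S)\NP)/N
          [4,5] "some" : N
      [5,7] S\(N\S)   <
        [5,6] "found" : S
        [6,7] "today" : (S\(N\S))\S
  [7,8] "river" : PP\N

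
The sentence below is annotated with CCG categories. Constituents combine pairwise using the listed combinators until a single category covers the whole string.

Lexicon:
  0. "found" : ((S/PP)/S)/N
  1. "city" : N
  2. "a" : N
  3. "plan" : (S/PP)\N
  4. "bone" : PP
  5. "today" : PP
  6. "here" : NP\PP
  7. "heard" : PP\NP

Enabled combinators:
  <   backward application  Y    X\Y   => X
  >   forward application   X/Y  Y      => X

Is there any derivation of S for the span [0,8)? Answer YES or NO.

YES

[0,8] S   >
  [0,5] S/PP   >
    [0,2] (S/PP)/S   >
      [0,1] "found" : ((S/PP)/S)/N
      [1,2] "city" : N
    [2,5] S   >
      [2,4] S/PP   <
        [2,3] "a" : N
        [3,4] "plan" : (S/PP)\N
      [4,5] "bone" : PP
  [5,8] PP   <
    [5,7] NP   <
      [5,6] "today" : PP
      [6,7] "here" : NP\PP
    [7,8] "heard" : PP\NP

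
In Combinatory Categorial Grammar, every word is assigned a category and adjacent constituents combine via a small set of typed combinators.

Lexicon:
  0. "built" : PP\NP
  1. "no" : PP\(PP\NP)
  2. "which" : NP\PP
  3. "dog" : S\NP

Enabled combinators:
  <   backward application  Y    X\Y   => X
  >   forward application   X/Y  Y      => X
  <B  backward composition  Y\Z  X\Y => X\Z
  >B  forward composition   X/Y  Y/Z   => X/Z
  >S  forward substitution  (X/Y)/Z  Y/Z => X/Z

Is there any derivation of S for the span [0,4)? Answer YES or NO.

[0,4] S   <
  [0,2] PP   <
    [0,1] "built" : PP\NP
    [1,2] "no" : PP\(PP\NP)
  [2,4] S\PP   <B
    [2,3] "which" : NP\PP
    [3,4] "dog" : S\NP

YES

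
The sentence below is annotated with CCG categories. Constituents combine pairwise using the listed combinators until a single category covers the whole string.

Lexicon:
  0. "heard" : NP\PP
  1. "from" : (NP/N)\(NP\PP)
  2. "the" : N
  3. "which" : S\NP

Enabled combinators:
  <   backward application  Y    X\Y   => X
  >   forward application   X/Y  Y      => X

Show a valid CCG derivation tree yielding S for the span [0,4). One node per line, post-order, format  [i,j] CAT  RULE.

[0,4] S   <
  [0,3] NP   >
    [0,2] NP/N   <
      [0,1] "heard" : NP\PP
      [1,2] "from" : (NP/N)\(NP\PP)
    [2,3] "the" : N
  [3,4] "which" : S\NP

[0,1] NP\PP  lex  "heard"
[1,2] (NP/N)\(NP\PP)  lex  "from"
[0,2] NP/N  <  k=1
[2,3] N  lex  "the"
[0,3] NP  >  k=2
[3,4] S\NP  lex  "which"
[0,4] S  <  k=3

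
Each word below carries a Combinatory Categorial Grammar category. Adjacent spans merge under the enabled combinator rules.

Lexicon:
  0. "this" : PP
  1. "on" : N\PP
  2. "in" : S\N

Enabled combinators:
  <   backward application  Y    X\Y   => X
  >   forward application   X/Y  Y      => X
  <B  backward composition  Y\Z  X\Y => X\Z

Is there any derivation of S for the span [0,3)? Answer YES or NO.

YES

[0,3] S   <
  [0,1] "this" : PP
  [1,3] S\PP   <B
    [1,2] "on" : N\PP
    [2,3] "in" : S\N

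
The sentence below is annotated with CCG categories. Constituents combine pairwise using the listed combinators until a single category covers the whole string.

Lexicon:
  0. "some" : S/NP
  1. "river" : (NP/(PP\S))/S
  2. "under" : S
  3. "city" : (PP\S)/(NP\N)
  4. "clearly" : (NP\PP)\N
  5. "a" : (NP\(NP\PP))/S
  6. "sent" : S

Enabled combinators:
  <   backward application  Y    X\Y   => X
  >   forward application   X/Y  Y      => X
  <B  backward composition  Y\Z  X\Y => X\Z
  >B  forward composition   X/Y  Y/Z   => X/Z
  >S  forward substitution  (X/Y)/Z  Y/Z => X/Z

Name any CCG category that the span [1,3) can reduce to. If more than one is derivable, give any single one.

NP/(PP\S)

[0,7] S   >
  [0,1] "some" : S/NP
  [1,7] NP   >
    [1,3] NP/(PP\S)   >
      [1,2] "river" : (NP/(PP\S))/S
      [2,3] "under" : S
    [3,7] PP\S   >
      [3,4] "city" : (PP\S)/(NP\N)
      [4,7] NP\N   <B
        [4,5] "clearly" : (NP\PP)\N
        [5,7] NP\(NP\PP)   >
          [5,6] "a" : (NP\(NP\PP))/S
          [6,7] "sent" : S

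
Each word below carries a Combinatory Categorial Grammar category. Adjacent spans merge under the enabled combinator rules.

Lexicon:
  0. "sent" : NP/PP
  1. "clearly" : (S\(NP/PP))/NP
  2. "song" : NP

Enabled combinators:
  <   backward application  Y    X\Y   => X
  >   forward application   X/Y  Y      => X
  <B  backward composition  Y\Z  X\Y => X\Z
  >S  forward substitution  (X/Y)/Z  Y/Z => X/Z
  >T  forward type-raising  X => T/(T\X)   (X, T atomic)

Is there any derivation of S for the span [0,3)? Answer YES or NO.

[0,3] S   <
  [0,1] "sent" : NP/PP
  [1,3] S\(NP/PP)   >
    [1,2] "clearly" : (S\(NP/PP))/NP
    [2,3] "song" : NP

YES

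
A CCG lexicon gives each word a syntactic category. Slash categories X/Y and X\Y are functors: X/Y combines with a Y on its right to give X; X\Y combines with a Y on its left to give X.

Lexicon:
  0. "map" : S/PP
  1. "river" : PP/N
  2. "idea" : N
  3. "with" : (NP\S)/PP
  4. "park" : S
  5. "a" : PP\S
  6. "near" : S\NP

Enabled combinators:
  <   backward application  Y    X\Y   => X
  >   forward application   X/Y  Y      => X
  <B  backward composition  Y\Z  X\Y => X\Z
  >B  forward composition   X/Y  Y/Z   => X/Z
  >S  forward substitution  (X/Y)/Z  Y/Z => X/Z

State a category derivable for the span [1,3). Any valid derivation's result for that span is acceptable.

PP

[0,7] S   <
  [0,6] NP   <
    [0,3] S   >
      [0,1] "map" : S/PP
      [1,3] PP   >
        [1,2] "river" : PP/N
        [2,3] "idea" : N
    [3,6] NP\S   >
      [3,4] "with" : (NP\S)/PP
      [4,6] PP   <
        [4,5] "park" : S
        [5,6] "a" : PP\S
  [6,7] "near" : S\NP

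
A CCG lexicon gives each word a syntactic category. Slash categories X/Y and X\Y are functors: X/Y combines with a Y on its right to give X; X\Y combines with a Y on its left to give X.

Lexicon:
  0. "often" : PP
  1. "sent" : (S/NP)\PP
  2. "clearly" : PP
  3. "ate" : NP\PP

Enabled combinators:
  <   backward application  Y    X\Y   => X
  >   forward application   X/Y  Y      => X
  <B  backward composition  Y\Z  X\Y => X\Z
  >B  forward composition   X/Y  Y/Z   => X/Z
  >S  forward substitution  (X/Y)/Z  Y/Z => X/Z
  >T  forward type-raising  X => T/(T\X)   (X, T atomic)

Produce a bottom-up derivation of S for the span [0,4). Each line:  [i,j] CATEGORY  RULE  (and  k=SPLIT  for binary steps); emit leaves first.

[0,4] S   >
  [0,2] S/NP   <
    [0,1] "often" : PP
    [1,2] "sent" : (S/NP)\PP
  [2,4] NP   >
    [2,3] NP/(NP\PP)   >T
      [2,3] "clearly" : PP
    [3,4] "ate" : NP\PP

[0,1] PP  lex  "often"
[1,2] (S/NP)\PP  lex  "sent"
[0,2] S/NP  <  k=1
[2,3] PP  lex  "clearly"
[2,3] NP/(NP\PP)  >T
[3,4] NP\PP  lex  "ate"
[2,4] NP  >  k=3
[0,4] S  >  k=2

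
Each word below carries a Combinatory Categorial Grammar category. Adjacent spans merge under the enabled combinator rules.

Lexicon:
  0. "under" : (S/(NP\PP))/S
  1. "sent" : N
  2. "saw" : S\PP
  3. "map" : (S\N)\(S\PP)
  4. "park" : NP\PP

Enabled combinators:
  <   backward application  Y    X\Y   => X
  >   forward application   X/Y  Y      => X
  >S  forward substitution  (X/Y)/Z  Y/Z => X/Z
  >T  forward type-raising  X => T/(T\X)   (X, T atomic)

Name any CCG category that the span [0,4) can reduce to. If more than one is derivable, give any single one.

[0,5] S   >
  [0,4] S/(NP\PP)   >
    [0,1] "under" : (S/(NP\PP))/S
    [1,4] S   >
      [1,2] S/(S\N)   >T
        [1,2] "sent" : N
      [2,4] S\N   <
        [2,3] "saw" : S\PP
        [3,4] "map" : (S\N)\(S\PP)
  [4,5] "park" : NP\PP

S/(NP\PP)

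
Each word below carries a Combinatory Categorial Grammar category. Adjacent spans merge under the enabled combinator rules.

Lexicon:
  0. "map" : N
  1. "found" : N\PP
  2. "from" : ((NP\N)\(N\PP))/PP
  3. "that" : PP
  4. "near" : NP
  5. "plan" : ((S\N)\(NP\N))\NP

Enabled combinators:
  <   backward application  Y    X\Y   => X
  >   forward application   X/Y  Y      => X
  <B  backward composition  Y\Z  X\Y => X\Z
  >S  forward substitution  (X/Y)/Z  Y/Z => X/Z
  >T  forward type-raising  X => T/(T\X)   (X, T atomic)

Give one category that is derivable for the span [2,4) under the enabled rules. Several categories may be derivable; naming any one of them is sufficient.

(NP\N)\(N\PP)

[0,6] S   <
  [0,1] "map" : N
  [1,6] S\N   <
    [1,4] NP\N   <
      [1,2] "found" : N\PP
      [2,4] (NP\N)\(N\PP)   >
        [2,3] "from" : ((NP\N)\(N\PP))/PP
        [3,4] "that" : PP
    [4,6] (S\N)\(NP\N)   <
      [4,5] "near" : NP
      [5,6] "plan" : ((S\N)\(NP\N))\NP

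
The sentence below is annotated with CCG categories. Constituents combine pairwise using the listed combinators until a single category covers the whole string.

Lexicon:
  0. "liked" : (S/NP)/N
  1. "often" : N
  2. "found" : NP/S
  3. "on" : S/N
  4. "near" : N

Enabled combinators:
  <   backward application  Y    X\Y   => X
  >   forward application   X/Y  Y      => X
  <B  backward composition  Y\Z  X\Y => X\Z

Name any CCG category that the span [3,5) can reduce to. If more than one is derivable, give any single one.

S

[0,5] S   >
  [0,2] S/NP   >
    [0,1] "liked" : (S/NP)/N
    [1,2] "often" : N
  [2,5] NP   >
    [2,3] "found" : NP/S
    [3,5] S   >
      [3,4] "on" : S/N
      [4,5] "near" : N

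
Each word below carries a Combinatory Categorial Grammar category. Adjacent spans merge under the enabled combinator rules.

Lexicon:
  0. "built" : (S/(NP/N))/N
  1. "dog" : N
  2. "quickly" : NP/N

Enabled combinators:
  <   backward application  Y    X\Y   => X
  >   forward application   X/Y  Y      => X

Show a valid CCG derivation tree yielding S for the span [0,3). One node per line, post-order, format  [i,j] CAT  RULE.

[0,3] S   >
  [0,2] S/(NP/N)   >
    [0,1] "built" : (S/(NP/N))/N
    [1,2] "dog" : N
  [2,3] "quickly" : NP/N

[0,1] (S/(NP/N))/N  lex  "built"
[1,2] N  lex  "dog"
[0,2] S/(NP/N)  >  k=1
[2,3] NP/N  lex  "quickly"
[0,3] S  >  k=2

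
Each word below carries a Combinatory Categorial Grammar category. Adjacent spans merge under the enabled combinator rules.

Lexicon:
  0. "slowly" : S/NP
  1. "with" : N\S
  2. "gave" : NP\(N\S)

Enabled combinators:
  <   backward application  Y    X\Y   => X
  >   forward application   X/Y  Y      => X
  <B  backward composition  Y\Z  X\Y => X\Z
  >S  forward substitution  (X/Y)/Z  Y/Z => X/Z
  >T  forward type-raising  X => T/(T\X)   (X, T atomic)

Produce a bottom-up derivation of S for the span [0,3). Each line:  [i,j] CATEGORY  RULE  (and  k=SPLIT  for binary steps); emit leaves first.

[0,3] S   >
  [0,1] "slowly" : S/NP
  [1,3] NP   <
    [1,2] "with" : N\S
    [2,3] "gave" : NP\(N\S)

[0,1] S/NP  lex  "slowly"
[1,2] N\S  lex  "with"
[2,3] NP\(N\S)  lex  "gave"
[1,3] NP  <  k=2
[0,3] S  >  k=1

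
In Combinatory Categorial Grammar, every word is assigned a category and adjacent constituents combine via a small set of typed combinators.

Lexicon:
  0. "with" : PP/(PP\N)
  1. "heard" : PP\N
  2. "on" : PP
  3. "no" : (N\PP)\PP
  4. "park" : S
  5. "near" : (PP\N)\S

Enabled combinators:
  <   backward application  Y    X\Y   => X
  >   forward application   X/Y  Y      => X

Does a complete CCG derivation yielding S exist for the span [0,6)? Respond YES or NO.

PP/(PP\N) PP\N PP (N\PP)\PP S (PP\N)\S
CKY chart[0,6] = {PP}; S ∉ chart

NO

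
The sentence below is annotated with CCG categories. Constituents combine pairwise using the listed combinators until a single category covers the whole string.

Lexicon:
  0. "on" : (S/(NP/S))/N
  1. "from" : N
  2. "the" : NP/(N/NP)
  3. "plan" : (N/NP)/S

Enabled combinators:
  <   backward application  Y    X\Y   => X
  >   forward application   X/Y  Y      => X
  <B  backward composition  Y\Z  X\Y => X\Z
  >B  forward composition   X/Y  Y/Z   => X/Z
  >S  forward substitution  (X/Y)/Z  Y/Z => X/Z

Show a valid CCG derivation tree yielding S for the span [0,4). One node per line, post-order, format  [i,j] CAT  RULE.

[0,4] S   >
  [0,2] S/(NP/S)   >
    [0,1] "on" : (S/(NP/S))/N
    [1,2] "from" : N
  [2,4] NP/S   >B
    [2,3] "the" : NP/(N/NP)
    [3,4] "plan" : (N/NP)/S

[0,1] (S/(NP/S))/N  lex  "on"
[1,2] N  lex  "from"
[0,2] S/(NP/S)  >  k=1
[2,3] NP/(N/NP)  lex  "the"
[3,4] (N/NP)/S  lex  "plan"
[2,4] NP/S  >B  k=3
[0,4] S  >  k=2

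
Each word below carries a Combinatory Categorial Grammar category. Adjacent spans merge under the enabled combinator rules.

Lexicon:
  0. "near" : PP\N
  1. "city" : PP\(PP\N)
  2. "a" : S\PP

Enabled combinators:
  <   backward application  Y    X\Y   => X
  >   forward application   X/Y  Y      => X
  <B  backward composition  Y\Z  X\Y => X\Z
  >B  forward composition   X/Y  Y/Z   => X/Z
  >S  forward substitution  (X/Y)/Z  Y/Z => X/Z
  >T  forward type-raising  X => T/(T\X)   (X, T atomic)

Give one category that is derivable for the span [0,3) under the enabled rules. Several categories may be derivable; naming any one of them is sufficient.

S

[0,3] S   <
  [0,2] PP   <
    [0,1] "near" : PP\N
    [1,2] "city" : PP\(PP\N)
  [2,3] "a" : S\PP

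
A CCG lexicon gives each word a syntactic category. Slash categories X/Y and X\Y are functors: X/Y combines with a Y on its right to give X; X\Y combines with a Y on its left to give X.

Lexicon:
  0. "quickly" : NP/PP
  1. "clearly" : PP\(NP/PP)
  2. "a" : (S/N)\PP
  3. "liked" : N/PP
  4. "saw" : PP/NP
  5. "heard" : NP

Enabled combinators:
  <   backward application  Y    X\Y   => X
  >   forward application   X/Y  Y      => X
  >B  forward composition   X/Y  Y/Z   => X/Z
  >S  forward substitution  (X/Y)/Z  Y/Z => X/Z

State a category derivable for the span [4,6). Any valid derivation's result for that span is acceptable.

PP

[0,6] S   >
  [0,4] S/PP   >B
    [0,3] S/N   <
      [0,2] PP   <
        [0,1] "quickly" : NP/PP
        [1,2] "clearly" : PP\(NP/PP)
      [2,3] "a" : (S/N)\PP
    [3,4] "liked" : N/PP
  [4,6] PP   >
    [4,5] "saw" : PP/NP
    [5,6] "heard" : NP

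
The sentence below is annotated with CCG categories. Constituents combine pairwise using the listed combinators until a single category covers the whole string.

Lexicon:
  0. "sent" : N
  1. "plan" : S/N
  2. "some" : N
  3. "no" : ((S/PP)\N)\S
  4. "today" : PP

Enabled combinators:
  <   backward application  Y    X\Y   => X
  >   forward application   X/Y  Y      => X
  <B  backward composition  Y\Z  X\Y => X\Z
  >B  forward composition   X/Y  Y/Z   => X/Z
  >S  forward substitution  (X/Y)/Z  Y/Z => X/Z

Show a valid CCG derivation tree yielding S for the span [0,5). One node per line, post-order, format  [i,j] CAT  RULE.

[0,5] S   >
  [0,4] S/PP   <
    [0,1] "sent" : N
    [1,4] (S/PP)\N   <
      [1,3] S   >
        [1,2] "plan" : S/N
        [2,3] "some" : N
      [3,4] "no" : ((S/PP)\N)\S
  [4,5] "today" : PP

[0,1] N  lex  "sent"
[1,2] S/N  lex  "plan"
[2,3] N  lex  "some"
[1,3] S  >  k=2
[3,4] ((S/PP)\N)\S  lex  "no"
[1,4] (S/PP)\N  <  k=3
[0,4] S/PP  <  k=1
[4,5] PP  lex  "today"
[0,5] S  >  k=4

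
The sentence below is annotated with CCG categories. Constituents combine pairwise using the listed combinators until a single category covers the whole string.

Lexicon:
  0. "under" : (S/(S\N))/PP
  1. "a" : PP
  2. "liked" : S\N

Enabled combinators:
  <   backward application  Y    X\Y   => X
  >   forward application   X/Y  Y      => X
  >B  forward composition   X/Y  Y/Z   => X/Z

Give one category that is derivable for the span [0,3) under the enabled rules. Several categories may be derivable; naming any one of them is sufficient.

[0,3] S   >
  [0,2] S/(S\N)   >
    [0,1] "under" : (S/(S\N))/PP
    [1,2] "a" : PP
  [2,3] "liked" : S\N

S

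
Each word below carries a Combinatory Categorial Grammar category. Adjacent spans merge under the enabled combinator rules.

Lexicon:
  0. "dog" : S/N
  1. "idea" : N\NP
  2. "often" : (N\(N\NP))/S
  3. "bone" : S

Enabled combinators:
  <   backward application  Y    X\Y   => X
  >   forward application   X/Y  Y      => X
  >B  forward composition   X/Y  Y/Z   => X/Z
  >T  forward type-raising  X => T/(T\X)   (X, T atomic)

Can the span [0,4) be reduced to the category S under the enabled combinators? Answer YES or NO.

YES

[0,4] S   >
  [0,1] "dog" : S/N
  [1,4] N   <
    [1,2] "idea" : N\NP
    [2,4] N\(N\NP)   >
      [2,3] "often" : (N\(N\NP))/S
      [3,4] "bone" : S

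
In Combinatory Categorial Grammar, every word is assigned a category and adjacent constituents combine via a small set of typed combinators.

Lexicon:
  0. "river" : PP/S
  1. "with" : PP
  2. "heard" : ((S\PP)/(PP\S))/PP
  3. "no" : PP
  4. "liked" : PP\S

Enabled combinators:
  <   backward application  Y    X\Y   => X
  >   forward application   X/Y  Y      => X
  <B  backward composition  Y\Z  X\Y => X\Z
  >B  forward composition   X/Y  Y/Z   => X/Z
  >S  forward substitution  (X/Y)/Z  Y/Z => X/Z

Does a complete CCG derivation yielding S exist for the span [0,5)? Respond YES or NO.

NO

PP/S PP ((S\PP)/(PP\S))/PP PP PP\S
CKY chart[0,5] = {PP}; S ∉ chart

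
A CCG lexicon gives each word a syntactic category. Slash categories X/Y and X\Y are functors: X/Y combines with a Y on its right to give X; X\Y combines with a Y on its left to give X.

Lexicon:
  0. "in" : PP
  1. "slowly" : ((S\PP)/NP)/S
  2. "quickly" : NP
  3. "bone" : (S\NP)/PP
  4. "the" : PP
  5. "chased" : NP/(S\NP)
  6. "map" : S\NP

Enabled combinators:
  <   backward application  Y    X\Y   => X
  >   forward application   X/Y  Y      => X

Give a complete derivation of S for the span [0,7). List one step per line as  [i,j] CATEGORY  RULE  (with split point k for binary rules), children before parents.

[0,7] S   <
  [0,1] "in" : PP
  [1,7] S\PP   >
    [1,5] (S\PP)/NP   >
      [1,2] "slowly" : ((S\PP)/NP)/S
      [2,5] S   <
        [2,3] "quickly" : NP
        [3,5] S\NP   >
          [3,4] "bone" : (S\NP)/PP
          [4,5] "the" : PP
    [5,7] NP   >
      [5,6] "chased" : NP/(S\NP)
      [6,7] "map" : S\NP

[0,1] PP  lex  "in"
[1,2] ((S\PP)/NP)/S  lex  "slowly"
[2,3] NP  lex  "quickly"
[3,4] (S\NP)/PP  lex  "bone"
[4,5] PP  lex  "the"
[3,5] S\NP  >  k=4
[2,5] S  <  k=3
[1,5] (S\PP)/NP  >  k=2
[5,6] NP/(S\NP)  lex  "chased"
[6,7] S\NP  lex  "map"
[5,7] NP  >  k=6
[1,7] S\PP  >  k=5
[0,7] S  <  k=1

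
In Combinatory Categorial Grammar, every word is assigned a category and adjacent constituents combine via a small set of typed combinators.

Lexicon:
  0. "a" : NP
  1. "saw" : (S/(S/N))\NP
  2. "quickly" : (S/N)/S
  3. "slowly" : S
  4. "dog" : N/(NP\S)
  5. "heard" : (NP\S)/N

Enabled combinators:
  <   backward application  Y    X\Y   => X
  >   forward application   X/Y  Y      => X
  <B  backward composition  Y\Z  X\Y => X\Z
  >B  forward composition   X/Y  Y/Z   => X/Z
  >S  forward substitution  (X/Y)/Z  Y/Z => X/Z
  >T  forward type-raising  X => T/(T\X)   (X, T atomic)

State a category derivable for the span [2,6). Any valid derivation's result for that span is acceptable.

[0,6] S   >
  [0,2] S/(S/N)   <
    [0,1] "a" : NP
    [1,2] "saw" : (S/(S/N))\NP
  [2,6] S/N   >B
    [2,4] S/N   >
      [2,3] "quickly" : (S/N)/S
      [3,4] "slowly" : S
    [4,6] N/N   >B
      [4,5] "dog" : N/(NP\S)
      [5,6] "heard" : (NP\S)/N

S/N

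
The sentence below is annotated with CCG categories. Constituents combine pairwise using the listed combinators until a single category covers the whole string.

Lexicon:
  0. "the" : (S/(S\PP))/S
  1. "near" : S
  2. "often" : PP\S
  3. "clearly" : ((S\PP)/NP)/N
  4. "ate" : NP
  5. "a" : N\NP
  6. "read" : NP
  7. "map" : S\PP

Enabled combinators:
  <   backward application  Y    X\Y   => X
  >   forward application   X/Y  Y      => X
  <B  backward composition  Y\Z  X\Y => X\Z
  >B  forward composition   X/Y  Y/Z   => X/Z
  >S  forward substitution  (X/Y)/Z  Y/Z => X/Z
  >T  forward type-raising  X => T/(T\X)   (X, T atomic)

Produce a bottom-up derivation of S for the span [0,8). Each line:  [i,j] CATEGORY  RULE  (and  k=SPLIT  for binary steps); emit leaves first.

[0,1] (S/(S\PP))/S  lex  "the"
[1,2] S  lex  "near"
[1,2] PP/(PP\S)  >T
[2,3] PP\S  lex  "often"
[1,3] PP  >  k=2
[3,4] ((S\PP)/NP)/N  lex  "clearly"
[4,5] NP  lex  "ate"
[5,6] N\NP  lex  "a"
[4,6] N  <  k=5
[3,6] (S\PP)/NP  >  k=4
[6,7] NP  lex  "read"
[3,7] S\PP  >  k=6
[1,7] S  <  k=3
[0,7] S/(S\PP)  >  k=1
[7,8] S\PP  lex  "map"
[0,8] S  >  k=7

[0,8] S   >
  [0,7] S/(S\PP)   >
    [0,1] "the" : (S/(S\PP))/S
    [1,7] S   <
      [1,3] PP   >
        [1,2] PP/(PP\S)   >T
          [1,2] "near" : S
        [2,3] "often" : PP\S
      [3,7] S\PP   >
        [3,6] (S\PP)/NP   >
          [3,4] "clearly" : ((S\PP)/NP)/N
          [4,6] N   <
            [4,5] "ate" : NP
            [5,6] "a" : N\NP
        [6,7] "read" : NP
  [7,8] "map" : S\PP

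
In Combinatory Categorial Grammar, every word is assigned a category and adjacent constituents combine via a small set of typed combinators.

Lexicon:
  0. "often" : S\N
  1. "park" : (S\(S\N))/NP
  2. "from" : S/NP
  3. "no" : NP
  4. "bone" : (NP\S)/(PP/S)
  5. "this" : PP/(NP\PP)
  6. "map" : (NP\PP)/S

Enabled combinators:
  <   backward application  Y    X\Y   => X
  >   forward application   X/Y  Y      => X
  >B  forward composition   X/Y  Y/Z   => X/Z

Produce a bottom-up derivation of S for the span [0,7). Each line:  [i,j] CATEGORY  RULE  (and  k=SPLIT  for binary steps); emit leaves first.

[0,1] S\N  lex  "often"
[1,2] (S\(S\N))/NP  lex  "park"
[2,3] S/NP  lex  "from"
[3,4] NP  lex  "no"
[2,4] S  >  k=3
[4,5] (NP\S)/(PP/S)  lex  "bone"
[5,6] PP/(NP\PP)  lex  "this"
[6,7] (NP\PP)/S  lex  "map"
[5,7] PP/S  >B  k=6
[4,7] NP\S  >  k=5
[2,7] NP  <  k=4
[1,7] S\(S\N)  >  k=2
[0,7] S  <  k=1

[0,7] S   <
  [0,1] "often" : S\N
  [1,7] S\(S\N)   >
    [1,2] "park" : (S\(S\N))/NP
    [2,7] NP   <
      [2,4] S   >
        [2,3] "from" : S/NP
        [3,4] "no" : NP
      [4,7] NP\S   >
        [4,5] "bone" : (NP\S)/(PP/S)
        [5,7] PP/S   >B
          [5,6] "this" : PP/(NP\PP)
          [6,7] "map" : (NP\PP)/S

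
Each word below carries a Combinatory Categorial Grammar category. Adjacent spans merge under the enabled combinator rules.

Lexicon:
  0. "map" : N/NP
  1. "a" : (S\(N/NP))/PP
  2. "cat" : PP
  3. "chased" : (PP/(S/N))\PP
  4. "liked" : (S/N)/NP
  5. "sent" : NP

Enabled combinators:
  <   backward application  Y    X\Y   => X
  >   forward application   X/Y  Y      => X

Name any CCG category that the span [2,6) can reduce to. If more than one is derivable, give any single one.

PP

[0,6] S   <
  [0,1] "map" : N/NP
  [1,6] S\(N/NP)   >
    [1,2] "a" : (S\(N/NP))/PP
    [2,6] PP   >
      [2,4] PP/(S/N)   <
        [2,3] "cat" : PP
        [3,4] "chased" : (PP/(S/N))\PP
      [4,6] S/N   >
        [4,5] "liked" : (S/N)/NP
        [5,6] "sent" : NP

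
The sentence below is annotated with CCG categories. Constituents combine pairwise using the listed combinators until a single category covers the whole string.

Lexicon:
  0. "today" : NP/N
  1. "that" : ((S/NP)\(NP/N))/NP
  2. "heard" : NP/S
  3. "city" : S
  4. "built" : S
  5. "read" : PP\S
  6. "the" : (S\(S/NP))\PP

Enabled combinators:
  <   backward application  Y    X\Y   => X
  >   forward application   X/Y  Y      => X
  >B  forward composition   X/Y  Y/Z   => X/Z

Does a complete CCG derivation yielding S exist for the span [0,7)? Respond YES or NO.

YES

[0,7] S   <
  [0,4] S/NP   <
    [0,1] "today" : NP/N
    [1,4] (S/NP)\(NP/N)   >
      [1,2] "that" : ((S/NP)\(NP/N))/NP
      [2,4] NP   >
        [2,3] "heard" : NP/S
        [3,4] "city" : S
  [4,7] S\(S/NP)   <
    [4,6] PP   <
      [4,5] "built" : S
      [5,6] "read" : PP\S
    [6,7] "the" : (S\(S/NP))\PP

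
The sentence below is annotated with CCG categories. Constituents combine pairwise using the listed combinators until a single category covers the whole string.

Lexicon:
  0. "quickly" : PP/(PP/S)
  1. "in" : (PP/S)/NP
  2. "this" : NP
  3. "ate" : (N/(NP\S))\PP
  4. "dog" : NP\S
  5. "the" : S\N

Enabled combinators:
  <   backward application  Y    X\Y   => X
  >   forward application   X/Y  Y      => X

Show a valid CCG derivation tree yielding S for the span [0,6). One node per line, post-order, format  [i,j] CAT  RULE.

[0,1] PP/(PP/S)  lex  "quickly"
[1,2] (PP/S)/NP  lex  "in"
[2,3] NP  lex  "this"
[1,3] PP/S  >  k=2
[0,3] PP  >  k=1
[3,4] (N/(NP\S))\PP  lex  "ate"
[0,4] N/(NP\S)  <  k=3
[4,5] NP\S  lex  "dog"
[0,5] N  >  k=4
[5,6] S\N  lex  "the"
[0,6] S  <  k=5

[0,6] S   <
  [0,5] N   >
    [0,4] N/(NP\S)   <
      [0,3] PP   >
        [0,1] "quickly" : PP/(PP/S)
        [1,3] PP/S   >
          [1,2] "in" : (PP/S)/NP
          [2,3] "this" : NP
      [3,4] "ate" : (N/(NP\S))\PP
    [4,5] "dog" : NP\S
  [5,6] "the" : S\N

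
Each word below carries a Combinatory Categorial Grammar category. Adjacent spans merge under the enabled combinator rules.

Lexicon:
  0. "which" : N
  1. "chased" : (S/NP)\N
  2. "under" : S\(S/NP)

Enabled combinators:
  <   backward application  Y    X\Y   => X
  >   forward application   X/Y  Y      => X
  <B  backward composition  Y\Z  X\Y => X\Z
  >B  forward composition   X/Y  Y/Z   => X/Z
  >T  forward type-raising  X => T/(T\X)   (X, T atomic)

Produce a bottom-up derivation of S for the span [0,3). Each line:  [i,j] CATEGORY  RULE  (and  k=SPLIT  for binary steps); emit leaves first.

[0,3] S   >
  [0,1] S/(S\N)   >T
    [0,1] "which" : N
  [1,3] S\N   <B
    [1,2] "chased" : (S/NP)\N
    [2,3] "under" : S\(S/NP)

[0,1] N  lex  "which"
[0,1] S/(S\N)  >T
[1,2] (S/NP)\N  lex  "chased"
[2,3] S\(S/NP)  lex  "under"
[1,3] S\N  <B  k=2
[0,3] S  >  k=1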